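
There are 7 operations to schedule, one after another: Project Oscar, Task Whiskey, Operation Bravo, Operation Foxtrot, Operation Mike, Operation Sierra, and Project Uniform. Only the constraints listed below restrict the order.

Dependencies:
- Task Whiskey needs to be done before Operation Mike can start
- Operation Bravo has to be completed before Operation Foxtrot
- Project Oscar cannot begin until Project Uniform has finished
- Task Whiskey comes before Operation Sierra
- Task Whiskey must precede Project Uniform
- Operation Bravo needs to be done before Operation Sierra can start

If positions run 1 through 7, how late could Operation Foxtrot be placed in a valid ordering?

7

No constraint forces any operation after Operation Foxtrot, so it can be placed last, in position 7.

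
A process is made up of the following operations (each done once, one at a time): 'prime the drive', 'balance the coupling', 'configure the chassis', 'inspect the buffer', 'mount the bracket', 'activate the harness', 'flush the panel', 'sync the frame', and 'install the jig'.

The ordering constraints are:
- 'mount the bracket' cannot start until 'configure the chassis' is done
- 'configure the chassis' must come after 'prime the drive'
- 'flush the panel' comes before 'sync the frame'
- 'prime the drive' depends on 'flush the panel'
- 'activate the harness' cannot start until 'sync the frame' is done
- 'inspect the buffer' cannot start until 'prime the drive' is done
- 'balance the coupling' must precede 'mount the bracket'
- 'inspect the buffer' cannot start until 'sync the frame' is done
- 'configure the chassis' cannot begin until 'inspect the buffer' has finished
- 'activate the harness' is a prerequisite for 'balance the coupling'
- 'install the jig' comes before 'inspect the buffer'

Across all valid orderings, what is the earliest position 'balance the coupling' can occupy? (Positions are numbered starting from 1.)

Every operation that must precede 'balance the coupling' has to come before it. Tracing all chains that end at 'balance the coupling', those operations are: 'activate the harness', 'flush the panel', 'sync the frame' — 3 in total.
With 3 mandatory predecessors, the earliest 'balance the coupling' can sit is position 3+1 = 4, and placing just those 3 first achieves it.

4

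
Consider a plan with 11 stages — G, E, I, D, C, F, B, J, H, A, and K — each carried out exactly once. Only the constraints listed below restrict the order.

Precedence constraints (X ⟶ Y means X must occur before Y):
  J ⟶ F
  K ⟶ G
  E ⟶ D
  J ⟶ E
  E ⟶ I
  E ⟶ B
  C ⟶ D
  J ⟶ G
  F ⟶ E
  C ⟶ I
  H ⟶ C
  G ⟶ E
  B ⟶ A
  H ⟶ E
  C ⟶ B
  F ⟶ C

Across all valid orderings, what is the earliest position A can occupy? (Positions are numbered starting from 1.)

9

Working backwards through the constraints from A, its full set of required predecessors is G, E, C, F, B, J, H, K — 8 of them.
So at minimum 8 stages come before A, putting A no earlier than position 9. That position is achievable by scheduling exactly those predecessors first.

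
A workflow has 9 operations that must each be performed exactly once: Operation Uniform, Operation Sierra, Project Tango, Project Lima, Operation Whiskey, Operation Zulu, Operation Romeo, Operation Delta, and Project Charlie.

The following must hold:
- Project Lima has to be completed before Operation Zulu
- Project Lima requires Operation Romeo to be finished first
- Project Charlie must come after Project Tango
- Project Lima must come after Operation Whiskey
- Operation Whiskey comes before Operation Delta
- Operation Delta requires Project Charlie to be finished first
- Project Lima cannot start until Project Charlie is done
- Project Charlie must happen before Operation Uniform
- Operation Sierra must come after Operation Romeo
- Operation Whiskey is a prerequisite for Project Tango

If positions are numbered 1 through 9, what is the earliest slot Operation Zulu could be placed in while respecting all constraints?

6

Every operation that must precede Operation Zulu has to come before it. Tracing all chains that end at Operation Zulu, those operations are: Project Tango, Project Lima, Operation Whiskey, Operation Romeo, Project Charlie — 5 in total.
So at minimum 5 operations come before Operation Zulu, putting Operation Zulu no earlier than position 6. That position is achievable by scheduling exactly those predecessors first.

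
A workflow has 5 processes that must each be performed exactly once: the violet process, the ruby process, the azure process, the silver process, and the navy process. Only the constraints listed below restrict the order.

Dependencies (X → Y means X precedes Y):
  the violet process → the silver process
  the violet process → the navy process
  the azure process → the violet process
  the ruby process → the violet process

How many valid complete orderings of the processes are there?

4

The processes with no prerequisites are the ruby process, the azure process; any of them can be placed first.
Counting all ways to extend the partial order to a total order gives 4.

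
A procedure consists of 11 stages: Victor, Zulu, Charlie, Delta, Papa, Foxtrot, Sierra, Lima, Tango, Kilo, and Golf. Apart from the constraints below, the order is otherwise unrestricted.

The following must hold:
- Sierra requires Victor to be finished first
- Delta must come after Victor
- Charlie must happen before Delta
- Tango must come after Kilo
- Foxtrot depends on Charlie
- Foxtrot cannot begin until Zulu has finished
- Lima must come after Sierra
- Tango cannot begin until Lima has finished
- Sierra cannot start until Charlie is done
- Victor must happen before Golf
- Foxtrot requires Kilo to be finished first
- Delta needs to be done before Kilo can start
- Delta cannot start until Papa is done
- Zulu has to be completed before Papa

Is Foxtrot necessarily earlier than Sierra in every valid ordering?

No

Foxtrot and Sierra are not related by any chain of constraints.
There exist valid orderings with Sierra before Foxtrot, so Foxtrot is not required to come first.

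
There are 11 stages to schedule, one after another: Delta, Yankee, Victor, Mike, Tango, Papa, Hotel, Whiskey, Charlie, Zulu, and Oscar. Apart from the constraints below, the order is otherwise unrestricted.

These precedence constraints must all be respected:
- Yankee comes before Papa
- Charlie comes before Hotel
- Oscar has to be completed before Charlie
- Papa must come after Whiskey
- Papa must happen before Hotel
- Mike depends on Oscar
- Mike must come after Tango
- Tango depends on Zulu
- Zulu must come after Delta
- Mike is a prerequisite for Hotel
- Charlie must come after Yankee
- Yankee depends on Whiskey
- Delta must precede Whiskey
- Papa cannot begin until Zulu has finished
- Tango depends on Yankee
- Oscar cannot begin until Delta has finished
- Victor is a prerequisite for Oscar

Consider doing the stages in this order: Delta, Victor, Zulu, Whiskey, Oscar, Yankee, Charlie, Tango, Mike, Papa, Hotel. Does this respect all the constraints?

Yes

Checking each listed constraint against this order: for instance, Zulu is in position 3 and Papa in position 10, so that constraint holds — and the remaining constraints check out the same way.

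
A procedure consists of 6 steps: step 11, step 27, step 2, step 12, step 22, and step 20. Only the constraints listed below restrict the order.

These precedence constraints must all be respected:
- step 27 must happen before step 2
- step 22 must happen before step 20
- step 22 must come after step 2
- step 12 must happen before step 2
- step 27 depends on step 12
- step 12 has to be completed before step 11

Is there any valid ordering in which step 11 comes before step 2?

No chain of constraints runs from step 2 to step 11, so step 2 is not required to come first.
So a valid ordering placing step 11 earlier than step 2 exists.

Yes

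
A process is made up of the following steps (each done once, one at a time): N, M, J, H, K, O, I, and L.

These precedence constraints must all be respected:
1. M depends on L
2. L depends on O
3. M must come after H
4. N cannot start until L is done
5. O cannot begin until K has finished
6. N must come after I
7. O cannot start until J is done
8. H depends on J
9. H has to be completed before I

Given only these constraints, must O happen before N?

There is a constraint chain O → L → N.
So O must precede N in any valid ordering.

Yes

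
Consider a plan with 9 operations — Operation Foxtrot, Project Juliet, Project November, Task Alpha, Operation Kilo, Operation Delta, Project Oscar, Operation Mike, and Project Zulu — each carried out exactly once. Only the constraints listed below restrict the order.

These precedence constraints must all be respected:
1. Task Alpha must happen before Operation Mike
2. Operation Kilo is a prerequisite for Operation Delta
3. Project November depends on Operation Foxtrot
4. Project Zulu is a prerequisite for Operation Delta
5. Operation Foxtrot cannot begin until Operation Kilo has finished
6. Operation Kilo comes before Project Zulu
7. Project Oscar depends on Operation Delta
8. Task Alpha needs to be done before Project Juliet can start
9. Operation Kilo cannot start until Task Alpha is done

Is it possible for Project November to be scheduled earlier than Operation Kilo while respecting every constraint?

No

Following Operation Kilo → Operation Foxtrot → Project November, Operation Kilo must precede Project November in every valid ordering.
So no valid ordering can have Project November before Operation Kilo.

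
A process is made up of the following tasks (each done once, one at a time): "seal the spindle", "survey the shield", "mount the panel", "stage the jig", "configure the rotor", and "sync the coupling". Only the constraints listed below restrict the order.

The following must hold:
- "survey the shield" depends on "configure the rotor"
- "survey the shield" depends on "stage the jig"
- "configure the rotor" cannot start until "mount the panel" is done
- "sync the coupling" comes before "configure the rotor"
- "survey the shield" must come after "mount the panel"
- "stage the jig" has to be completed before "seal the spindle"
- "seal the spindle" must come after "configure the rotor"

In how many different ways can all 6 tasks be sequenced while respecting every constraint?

16

3 tasks have no prerequisites ("mount the panel", "stage the jig", "sync the coupling"), so any of them could come first.
Counting all ways to extend the partial order to a total order gives 16.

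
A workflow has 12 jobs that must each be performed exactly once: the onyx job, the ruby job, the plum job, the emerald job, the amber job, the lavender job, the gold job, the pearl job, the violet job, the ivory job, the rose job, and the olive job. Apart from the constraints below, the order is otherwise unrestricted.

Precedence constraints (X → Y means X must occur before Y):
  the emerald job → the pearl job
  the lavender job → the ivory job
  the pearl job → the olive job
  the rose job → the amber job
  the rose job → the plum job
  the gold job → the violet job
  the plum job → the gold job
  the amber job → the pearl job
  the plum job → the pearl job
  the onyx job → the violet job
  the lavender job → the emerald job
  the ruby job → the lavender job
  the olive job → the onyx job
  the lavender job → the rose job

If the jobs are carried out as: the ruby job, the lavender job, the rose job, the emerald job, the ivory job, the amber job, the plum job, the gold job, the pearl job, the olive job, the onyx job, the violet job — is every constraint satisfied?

Yes

Going through the constraints one by one, each required predecessor appears earlier in the sequence than its dependent — e.g. the emerald job (position 4) is before the pearl job (position 9), as required.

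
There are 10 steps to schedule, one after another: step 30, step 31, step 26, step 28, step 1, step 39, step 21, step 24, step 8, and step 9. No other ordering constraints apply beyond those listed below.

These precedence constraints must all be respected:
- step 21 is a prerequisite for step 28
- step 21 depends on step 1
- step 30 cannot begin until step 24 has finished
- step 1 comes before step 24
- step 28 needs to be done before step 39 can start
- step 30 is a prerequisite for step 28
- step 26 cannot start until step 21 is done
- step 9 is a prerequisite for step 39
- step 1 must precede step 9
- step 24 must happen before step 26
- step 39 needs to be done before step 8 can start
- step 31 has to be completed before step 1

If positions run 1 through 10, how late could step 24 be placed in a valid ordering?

The steps that are forced after step 24, directly or by a chain of constraints, are step 30, step 26, step 28, step 39, step 8. That's 5 steps.
With 5 mandatory successors out of 10 steps total, the latest slot for step 24 is 10−5 = 5, and it's reachable by doing all non-successors before step 24.

5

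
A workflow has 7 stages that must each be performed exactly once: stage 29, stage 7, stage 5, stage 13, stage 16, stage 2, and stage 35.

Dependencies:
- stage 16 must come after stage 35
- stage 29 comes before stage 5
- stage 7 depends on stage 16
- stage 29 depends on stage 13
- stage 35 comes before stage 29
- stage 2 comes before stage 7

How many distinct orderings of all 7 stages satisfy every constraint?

3 stages have no prerequisites (stage 13, stage 2, stage 35), so any of them could come first.
Counting all ways to extend the partial order to a total order gives 82.

82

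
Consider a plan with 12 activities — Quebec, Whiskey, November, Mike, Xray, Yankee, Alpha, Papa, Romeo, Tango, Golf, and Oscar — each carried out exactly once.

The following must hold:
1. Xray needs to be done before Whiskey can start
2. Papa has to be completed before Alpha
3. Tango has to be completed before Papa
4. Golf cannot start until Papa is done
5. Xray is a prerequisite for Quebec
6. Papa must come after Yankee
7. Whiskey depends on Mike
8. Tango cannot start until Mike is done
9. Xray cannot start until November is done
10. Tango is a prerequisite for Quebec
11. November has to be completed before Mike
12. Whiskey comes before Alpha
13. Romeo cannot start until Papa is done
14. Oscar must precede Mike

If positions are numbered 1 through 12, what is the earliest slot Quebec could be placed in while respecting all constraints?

6

The activities that are forced before Quebec, directly or transitively, are November, Mike, Xray, Tango, Oscar. That's 5 activities.
So at minimum 5 activities come before Quebec, putting Quebec no earlier than position 6. That position is achievable by scheduling exactly those predecessors first.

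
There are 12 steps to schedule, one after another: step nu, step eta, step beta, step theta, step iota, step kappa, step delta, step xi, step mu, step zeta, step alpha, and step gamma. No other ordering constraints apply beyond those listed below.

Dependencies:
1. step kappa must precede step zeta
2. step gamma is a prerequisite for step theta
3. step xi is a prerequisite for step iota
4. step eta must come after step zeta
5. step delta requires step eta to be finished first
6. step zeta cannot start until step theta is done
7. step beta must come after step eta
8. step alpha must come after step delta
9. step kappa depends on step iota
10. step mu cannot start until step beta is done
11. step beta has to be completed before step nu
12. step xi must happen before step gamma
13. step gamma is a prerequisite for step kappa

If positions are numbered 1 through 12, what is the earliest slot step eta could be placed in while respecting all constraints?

7

The steps that are forced before step eta, directly or transitively, are step theta, step iota, step kappa, step xi, step zeta, step gamma. That's 6 steps.
So at minimum 6 steps come before step eta, putting step eta no earlier than position 7. That position is achievable by scheduling exactly those predecessors first.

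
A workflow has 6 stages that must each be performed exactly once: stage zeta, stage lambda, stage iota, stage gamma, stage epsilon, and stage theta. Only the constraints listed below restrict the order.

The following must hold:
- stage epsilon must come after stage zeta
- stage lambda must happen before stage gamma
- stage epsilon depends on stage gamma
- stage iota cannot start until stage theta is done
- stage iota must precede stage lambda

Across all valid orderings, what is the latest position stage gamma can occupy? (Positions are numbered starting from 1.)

5

The only stage forced after stage gamma (directly or by a chain) is stage epsilon.
With 1 mandatory successor out of 6 stages total, the latest slot for stage gamma is 6−1 = 5, and it's reachable by doing all non-successors before stage gamma.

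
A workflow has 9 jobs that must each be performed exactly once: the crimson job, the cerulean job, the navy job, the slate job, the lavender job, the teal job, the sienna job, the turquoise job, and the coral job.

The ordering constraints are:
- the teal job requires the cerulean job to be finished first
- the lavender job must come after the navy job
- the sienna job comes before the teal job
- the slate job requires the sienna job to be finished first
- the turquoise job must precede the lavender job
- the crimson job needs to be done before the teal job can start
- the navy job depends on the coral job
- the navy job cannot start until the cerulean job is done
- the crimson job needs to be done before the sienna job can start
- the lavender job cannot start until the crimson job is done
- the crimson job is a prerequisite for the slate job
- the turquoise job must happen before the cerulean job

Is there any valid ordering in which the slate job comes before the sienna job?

No

There is a dependency chain the sienna job → the slate job, so the slate job always comes after the sienna job.
So no valid ordering can have the slate job before the sienna job.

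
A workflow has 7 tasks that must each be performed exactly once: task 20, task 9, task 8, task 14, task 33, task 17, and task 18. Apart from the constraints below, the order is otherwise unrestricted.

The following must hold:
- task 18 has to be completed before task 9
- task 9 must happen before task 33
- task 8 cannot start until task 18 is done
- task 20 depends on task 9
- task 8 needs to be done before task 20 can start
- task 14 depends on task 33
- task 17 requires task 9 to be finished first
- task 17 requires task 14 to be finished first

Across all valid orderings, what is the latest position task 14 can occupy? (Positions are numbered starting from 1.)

The only task forced after task 14 (directly or by a chain) is task 17.
With 1 mandatory successor out of 7 tasks total, the latest slot for task 14 is 7−1 = 6, and it's reachable by doing all non-successors before task 14.

6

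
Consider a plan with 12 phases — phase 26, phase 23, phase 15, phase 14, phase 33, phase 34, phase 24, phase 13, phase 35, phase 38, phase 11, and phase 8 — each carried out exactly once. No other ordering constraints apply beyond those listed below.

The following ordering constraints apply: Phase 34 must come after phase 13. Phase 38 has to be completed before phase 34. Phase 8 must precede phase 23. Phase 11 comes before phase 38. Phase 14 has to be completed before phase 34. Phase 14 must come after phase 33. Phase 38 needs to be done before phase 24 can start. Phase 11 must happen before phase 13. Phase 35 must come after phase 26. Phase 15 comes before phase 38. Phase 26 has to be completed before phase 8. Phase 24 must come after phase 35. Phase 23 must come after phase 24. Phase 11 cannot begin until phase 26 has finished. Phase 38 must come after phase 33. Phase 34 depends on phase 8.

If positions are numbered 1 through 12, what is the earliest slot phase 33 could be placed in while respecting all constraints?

Phase 33 has no prerequisites at all, so it can go in position 1.

1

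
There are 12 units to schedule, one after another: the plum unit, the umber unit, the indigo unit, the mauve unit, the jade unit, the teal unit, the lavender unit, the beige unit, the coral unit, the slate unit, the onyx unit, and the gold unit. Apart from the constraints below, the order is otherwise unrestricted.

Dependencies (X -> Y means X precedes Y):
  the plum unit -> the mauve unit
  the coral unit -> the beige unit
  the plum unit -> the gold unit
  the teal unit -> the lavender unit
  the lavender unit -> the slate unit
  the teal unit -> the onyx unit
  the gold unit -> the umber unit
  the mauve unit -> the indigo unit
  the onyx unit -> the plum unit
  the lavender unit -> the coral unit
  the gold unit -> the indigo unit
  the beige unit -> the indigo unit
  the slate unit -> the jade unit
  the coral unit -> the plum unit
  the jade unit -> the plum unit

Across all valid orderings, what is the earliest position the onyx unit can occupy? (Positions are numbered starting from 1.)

2

The only unit forced before the onyx unit (directly or transitively) is the teal unit.
With 1 mandatory predecessor, the earliest the onyx unit can sit is position 1+1 = 2, and placing just that one first achieves it.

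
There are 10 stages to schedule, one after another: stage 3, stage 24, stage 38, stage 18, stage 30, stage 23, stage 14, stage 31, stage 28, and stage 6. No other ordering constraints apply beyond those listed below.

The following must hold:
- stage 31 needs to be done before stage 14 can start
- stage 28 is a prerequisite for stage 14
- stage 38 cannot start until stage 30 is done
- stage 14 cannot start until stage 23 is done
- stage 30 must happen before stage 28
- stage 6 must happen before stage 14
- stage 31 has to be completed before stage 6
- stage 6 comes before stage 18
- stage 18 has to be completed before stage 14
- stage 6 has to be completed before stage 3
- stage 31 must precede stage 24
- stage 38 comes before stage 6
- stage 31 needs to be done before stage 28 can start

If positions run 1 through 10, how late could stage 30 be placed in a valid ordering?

4

Every stage that must follow stage 30 has to come after it. Tracing all chains starting from stage 30, those stages are: stage 3, stage 38, stage 18, stage 14, stage 28, stage 6 — 6 in total.
So at least 6 stages follow stage 30, putting stage 30 no later than position 4. That position is achievable by scheduling everything else first.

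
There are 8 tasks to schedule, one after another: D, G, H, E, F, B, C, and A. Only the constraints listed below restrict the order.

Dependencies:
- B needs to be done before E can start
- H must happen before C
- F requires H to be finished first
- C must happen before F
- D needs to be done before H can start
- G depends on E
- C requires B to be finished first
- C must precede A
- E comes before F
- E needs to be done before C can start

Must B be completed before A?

Chaining the stated constraints: B → C → A.
So B must precede A in any valid ordering.

Yes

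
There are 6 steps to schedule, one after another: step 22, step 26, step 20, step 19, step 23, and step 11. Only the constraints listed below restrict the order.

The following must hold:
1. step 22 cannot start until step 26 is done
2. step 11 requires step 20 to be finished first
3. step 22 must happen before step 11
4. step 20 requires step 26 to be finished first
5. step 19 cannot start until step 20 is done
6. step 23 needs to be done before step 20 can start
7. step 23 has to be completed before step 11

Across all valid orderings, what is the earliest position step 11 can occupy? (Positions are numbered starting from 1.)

5

Every step that must precede step 11 has to come before it. Tracing all chains that end at step 11, those steps are: step 22, step 26, step 20, step 23 — 4 in total.
So at minimum 4 steps come before step 11, putting step 11 no earlier than position 5. That position is achievable by scheduling exactly those predecessors first.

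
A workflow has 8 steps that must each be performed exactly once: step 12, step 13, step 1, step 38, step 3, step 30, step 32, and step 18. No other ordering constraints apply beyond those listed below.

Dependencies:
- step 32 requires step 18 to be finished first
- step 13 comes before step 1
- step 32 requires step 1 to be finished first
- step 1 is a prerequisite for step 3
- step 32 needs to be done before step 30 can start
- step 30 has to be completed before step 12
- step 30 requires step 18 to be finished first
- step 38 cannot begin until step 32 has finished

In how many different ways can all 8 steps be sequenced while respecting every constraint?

48

The steps with no prerequisites are step 13, step 18; any of them can be placed first.
Systematically extending each partial ordering one step at a time and counting, there are 48 complete orderings.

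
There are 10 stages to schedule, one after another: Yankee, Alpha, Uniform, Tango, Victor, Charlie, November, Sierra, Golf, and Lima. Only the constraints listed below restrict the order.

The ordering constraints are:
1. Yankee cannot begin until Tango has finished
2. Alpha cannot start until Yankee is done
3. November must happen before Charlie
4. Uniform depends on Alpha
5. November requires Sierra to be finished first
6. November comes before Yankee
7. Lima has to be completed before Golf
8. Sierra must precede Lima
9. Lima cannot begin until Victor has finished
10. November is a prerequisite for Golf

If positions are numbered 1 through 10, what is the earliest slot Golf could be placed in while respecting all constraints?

5

Every stage that must precede Golf has to come before it. Tracing all chains that end at Golf, those stages are: Victor, November, Sierra, Lima — 4 in total.
With 4 mandatory predecessors, the earliest Golf can sit is position 4+1 = 5, and placing just those 4 first achieves it.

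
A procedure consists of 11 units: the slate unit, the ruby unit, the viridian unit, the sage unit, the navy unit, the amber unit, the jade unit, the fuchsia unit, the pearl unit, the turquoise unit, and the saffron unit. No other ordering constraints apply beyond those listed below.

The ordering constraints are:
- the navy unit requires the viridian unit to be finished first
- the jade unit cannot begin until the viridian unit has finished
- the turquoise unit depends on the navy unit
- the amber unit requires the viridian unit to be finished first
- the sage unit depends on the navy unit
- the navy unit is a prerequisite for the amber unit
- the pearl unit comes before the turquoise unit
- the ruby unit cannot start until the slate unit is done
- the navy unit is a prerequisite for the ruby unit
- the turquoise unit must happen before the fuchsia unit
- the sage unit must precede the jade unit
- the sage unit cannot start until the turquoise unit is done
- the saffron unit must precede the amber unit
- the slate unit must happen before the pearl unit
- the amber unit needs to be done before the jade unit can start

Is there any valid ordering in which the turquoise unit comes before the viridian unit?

Following the viridian unit → the navy unit → the turquoise unit, the viridian unit must precede the turquoise unit in every valid ordering.
Hence the turquoise unit can never be scheduled before the viridian unit.

No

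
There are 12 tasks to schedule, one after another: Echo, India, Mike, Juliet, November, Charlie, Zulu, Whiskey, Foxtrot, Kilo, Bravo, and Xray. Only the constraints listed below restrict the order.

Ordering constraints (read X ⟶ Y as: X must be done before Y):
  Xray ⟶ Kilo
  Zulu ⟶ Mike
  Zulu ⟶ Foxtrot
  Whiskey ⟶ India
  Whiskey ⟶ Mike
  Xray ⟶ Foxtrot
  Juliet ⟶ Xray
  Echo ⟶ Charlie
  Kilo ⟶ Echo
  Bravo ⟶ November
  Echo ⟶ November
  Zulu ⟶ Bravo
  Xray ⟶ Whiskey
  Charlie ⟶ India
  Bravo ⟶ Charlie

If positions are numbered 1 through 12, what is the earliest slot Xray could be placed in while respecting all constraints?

The only task forced before Xray (directly or transitively) is Juliet.
So at minimum 1 task comes before Xray, putting Xray no earlier than position 2. That position is achievable by scheduling exactly that predecessor first.

2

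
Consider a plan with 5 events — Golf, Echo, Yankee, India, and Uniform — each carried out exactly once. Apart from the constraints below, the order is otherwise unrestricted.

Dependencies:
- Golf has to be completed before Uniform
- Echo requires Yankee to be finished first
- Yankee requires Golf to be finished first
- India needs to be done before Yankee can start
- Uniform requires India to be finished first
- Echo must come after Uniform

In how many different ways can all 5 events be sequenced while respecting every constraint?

The events with no prerequisites are Golf, India; any of them can be placed first.
Enumerating by repeatedly choosing an available event (one whose prerequisites are all placed) gives 4 distinct complete orderings.

4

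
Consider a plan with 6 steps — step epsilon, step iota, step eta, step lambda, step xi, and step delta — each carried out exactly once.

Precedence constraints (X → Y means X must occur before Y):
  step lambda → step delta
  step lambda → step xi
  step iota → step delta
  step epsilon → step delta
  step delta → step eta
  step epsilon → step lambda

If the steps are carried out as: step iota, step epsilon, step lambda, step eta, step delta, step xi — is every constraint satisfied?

Here step delta comes after step eta.
But one of the constraints requires step delta before step eta, so this ordering violates it.

No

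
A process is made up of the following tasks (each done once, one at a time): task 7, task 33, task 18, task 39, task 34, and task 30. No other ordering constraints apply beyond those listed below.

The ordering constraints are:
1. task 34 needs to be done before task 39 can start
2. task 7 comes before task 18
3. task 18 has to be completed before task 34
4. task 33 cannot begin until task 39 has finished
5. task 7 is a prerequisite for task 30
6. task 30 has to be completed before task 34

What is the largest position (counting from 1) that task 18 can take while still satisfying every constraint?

3

Every task that must follow task 18 has to come after it. Tracing all chains starting from task 18, those tasks are: task 33, task 39, task 34 — 3 in total.
So at least 3 tasks follow task 18, putting task 18 no later than position 3. That position is achievable by scheduling everything else first.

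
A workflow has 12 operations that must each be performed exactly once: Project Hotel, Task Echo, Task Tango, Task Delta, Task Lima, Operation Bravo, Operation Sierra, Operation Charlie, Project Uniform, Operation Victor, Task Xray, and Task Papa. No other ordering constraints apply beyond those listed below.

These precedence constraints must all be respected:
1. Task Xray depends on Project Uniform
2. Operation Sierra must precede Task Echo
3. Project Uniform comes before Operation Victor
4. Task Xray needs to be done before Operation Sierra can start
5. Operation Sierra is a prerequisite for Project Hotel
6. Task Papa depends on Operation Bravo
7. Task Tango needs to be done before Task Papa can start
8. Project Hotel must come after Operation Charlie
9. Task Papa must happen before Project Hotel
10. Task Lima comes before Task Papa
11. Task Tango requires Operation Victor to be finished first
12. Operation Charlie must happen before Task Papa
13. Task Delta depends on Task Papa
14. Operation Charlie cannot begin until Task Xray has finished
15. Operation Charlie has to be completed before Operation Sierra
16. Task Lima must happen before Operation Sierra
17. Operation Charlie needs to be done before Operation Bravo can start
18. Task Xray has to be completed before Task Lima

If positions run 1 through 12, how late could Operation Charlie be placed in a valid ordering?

6

The operations that are forced after Operation Charlie, directly or by a chain of constraints, are Project Hotel, Task Echo, Task Delta, Operation Bravo, Operation Sierra, Task Papa. That's 6 operations.
So at least 6 operations follow Operation Charlie, putting Operation Charlie no later than position 6. That position is achievable by scheduling everything else first.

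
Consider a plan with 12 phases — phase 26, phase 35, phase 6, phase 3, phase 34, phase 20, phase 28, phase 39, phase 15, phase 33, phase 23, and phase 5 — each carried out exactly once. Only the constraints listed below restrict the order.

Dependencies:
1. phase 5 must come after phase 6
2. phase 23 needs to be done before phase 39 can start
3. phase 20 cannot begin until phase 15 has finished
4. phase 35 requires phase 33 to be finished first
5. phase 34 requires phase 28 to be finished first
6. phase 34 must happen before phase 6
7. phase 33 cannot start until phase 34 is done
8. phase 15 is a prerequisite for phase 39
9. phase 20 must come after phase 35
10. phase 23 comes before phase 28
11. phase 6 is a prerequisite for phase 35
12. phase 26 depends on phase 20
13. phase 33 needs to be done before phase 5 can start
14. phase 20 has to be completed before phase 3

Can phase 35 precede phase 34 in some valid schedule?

The constraints give a chain phase 34 → phase 33 → phase 35, which forces phase 34 before phase 35.
So no valid ordering can have phase 35 before phase 34.

No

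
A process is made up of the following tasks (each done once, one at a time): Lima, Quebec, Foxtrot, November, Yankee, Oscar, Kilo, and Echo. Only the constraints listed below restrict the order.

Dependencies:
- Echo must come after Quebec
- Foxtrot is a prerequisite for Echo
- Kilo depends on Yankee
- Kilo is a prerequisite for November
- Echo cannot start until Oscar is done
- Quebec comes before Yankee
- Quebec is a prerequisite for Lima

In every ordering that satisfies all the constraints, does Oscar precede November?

No chain of constraints connects Oscar to November in either direction.
So Oscar can come before November or after — it is not forced.

No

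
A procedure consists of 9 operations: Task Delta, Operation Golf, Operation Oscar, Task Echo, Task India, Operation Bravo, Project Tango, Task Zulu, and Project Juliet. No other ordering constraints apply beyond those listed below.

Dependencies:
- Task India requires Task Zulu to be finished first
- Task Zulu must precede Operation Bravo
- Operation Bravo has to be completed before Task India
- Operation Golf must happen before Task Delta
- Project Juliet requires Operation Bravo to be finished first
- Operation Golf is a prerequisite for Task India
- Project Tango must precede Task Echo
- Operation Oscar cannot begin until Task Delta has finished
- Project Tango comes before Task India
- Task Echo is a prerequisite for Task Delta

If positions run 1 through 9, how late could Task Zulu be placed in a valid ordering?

6

Following every chain forward from Task Zulu, the operations that must come later are Task India, Operation Bravo, Project Juliet — 3 of them.
So at least 3 operations follow Task Zulu, putting Task Zulu no later than position 6. That position is achievable by scheduling everything else first.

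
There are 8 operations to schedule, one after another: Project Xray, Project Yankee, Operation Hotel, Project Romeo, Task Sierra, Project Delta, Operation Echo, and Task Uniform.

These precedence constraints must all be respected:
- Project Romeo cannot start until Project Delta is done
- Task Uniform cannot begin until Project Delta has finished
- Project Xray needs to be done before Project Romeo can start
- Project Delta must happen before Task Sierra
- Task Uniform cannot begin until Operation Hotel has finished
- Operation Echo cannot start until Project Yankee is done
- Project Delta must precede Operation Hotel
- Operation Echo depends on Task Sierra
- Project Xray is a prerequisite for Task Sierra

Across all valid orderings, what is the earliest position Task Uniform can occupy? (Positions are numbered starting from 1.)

Working backwards through the constraints from Task Uniform, its full set of required predecessors is Operation Hotel, Project Delta — 2 of them.
With 2 mandatory predecessors, the earliest Task Uniform can sit is position 2+1 = 3, and placing just those 2 first achieves it.

3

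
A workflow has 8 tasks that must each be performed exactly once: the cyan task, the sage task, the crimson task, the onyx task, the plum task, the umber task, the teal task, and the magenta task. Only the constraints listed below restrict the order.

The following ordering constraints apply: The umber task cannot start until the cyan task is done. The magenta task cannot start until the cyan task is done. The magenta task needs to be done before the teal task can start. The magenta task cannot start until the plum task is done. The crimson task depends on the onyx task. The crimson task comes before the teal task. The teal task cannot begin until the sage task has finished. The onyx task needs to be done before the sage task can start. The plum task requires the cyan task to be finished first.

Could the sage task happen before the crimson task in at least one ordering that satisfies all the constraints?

Yes

The constraints leave the sage task and the crimson task unordered relative to each other; nothing requires the crimson task earlier.
That means at least one valid schedule has the sage task before the crimson task.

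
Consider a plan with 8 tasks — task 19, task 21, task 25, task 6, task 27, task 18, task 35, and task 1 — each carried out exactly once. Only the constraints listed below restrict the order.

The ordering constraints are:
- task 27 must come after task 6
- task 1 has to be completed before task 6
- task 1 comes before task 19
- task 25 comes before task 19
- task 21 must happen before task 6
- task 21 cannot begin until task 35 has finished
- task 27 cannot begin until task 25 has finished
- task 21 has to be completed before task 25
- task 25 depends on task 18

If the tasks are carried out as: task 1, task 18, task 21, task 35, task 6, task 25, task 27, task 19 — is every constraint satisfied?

In the proposed order, task 21 appears before task 35.
That contradicts the constraint that task 35 must precede task 21.

No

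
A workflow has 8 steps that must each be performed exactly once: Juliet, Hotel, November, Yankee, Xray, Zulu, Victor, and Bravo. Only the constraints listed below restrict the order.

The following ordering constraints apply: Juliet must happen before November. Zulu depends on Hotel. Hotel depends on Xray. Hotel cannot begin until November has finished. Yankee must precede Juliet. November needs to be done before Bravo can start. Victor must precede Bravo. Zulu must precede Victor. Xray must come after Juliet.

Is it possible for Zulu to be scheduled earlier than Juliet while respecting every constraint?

No

Following Juliet → November → Hotel → Zulu, Juliet must precede Zulu in every valid ordering.
Hence Zulu can never be scheduled before Juliet.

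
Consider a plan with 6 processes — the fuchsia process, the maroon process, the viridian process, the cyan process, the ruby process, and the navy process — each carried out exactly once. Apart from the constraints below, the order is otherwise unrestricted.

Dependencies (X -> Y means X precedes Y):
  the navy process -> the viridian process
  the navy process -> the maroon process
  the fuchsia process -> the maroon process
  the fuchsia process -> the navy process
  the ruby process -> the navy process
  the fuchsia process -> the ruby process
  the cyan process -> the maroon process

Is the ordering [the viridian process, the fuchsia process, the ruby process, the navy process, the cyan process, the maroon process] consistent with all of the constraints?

The sequence places the viridian process ahead of the navy process.
But one of the constraints requires the navy process before the viridian process, so this ordering violates it.

No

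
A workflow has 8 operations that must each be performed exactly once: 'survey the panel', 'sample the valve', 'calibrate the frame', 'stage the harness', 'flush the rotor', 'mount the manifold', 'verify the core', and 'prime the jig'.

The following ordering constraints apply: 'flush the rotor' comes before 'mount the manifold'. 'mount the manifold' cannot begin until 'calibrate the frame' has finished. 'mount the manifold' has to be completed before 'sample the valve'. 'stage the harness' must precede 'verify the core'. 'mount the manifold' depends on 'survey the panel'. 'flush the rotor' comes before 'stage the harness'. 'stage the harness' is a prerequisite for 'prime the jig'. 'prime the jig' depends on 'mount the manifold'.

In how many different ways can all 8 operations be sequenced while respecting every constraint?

160

3 operations have no prerequisites ('survey the panel', 'calibrate the frame', 'flush the rotor'), so any of them could come first.
Enumerating by repeatedly choosing an available operation (one whose prerequisites are all placed) gives 160 distinct complete orderings.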